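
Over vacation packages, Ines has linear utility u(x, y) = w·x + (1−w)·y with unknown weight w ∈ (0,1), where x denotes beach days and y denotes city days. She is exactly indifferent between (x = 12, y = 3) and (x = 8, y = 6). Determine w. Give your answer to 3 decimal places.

w = 0.429

u(12,3) = u(8,6) means w·12 + (1−w)·3 = w·8 + (1−w)·6.
Collecting terms: w·4 = (1−w)·3.
So w/(1−w) = 3/4 = 0.7500, giving w = 3/(4+3) = 0.429.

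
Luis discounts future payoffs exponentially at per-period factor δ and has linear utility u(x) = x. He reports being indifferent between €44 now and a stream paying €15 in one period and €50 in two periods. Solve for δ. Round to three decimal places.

The stream is worth 15δ + 50δ² today, so 15δ + 50δ² = 44.
That is, 50δ² + 15δ − 44 = 0, a quadratic in δ.
The positive root is δ = [−15 + √(15² + 4·50·44)] / (2·50) = (−15 + 95.000)/100 ≈ 0.800.

δ ≈ 0.800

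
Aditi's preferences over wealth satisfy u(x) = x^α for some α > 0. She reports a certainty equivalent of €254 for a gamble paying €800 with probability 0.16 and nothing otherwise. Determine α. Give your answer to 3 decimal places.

α ≈ 1.597

EU(lottery) = 0.16·800^α + 0.84·0 = 0.16·800^α.
Setting u(254) equal to that: 254^α = 0.16·800^α ⇒ (254/800)^α = 0.16.
Taking logs: α·ln(254/800) = ln(0.16), so α = -1.832581 / -1.147277 ≈ 1.597.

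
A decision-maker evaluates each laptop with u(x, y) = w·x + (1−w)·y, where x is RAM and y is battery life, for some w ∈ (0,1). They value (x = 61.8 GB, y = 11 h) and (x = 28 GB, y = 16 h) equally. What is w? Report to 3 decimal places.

w = 0.129

Equating utilities: w·61.8 + (1−w)·11 = w·28 + (1−w)·16.
w·(61.8−28) = (1−w)·(16−11), i.e. w·33.8 = (1−w)·5.
So w/(1−w) = 5/33.8 = 0.1479, giving w = 5/(33.8+5) = 0.129.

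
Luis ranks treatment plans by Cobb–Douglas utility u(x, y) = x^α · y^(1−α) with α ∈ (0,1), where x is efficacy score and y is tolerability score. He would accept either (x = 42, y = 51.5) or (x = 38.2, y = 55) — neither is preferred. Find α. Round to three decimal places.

The Cobb–Douglas utilities coincide, so 42^α·51.5^(1−α) = 38.2^α·55^(1−α).
Taking logs: α·ln 42 + (1−α)·ln 51.5 = α·ln 38.2 + (1−α)·ln 55, i.e. α·0.094834 = (1−α)·0.065751.
So α/(1−α) = (0.065751)/(0.094834) = 0.693327, and α = 0.693327/1.693327 ≈ 0.409.

α ≈ 0.409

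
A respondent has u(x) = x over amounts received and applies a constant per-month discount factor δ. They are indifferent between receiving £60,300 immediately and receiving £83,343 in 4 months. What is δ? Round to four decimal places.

δ ≈ 0.9223

Equating discounted utilities: u(60300) = δ^4·u(83343) ⇒ δ^4 = u(60300)/u(83343).
With u(x) = x: δ^4 = 60300/83343 = 0.72352.
So δ = 0.72352^(1/4) ≈ 0.9223.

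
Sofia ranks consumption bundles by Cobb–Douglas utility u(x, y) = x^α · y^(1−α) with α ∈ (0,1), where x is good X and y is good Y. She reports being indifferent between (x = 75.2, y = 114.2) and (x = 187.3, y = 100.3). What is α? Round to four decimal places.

α ≈ 0.1245

The Cobb–Douglas utilities coincide, so 75.2^α·114.2^(1−α) = 187.3^α·100.3^(1−α).
Taking logs: α·ln 75.2 + (1−α)·ln 114.2 = α·ln 187.3 + (1−α)·ln 100.3, i.e. α·-0.9125604 = (1−α)·-0.1297856.
So α/(1−α) = (-0.1297856)/(-0.9125604) = 0.1422214, and α = 0.1422214/1.1422214 ≈ 0.1245.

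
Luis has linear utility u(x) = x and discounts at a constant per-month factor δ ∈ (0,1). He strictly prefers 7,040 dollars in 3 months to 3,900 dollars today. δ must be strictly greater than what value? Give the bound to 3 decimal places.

δ > 0.821

Comparing present values: 3900 < δ^3·7040.
Hence δ^3 > 3900/7040 = 0.55398, and x ↦ x^(1/3) is increasing on (0,∞).
δ > 0.55398^(1/3) = 0.821.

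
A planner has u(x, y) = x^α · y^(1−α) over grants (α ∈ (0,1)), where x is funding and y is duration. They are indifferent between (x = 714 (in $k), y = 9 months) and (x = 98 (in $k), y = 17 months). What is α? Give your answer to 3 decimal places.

The Cobb–Douglas utilities coincide, so 714^α·9^(1−α) = 98^α·17^(1−α).
Taking logs: α·ln 714 + (1−α)·ln 9 = α·ln 98 + (1−α)·ln 17, i.e. α·1.985915 = (1−α)·0.635989.
Thus α·(2.621904) = 0.635989, so α = 0.635989/2.621904 ≈ 0.243.

α ≈ 0.243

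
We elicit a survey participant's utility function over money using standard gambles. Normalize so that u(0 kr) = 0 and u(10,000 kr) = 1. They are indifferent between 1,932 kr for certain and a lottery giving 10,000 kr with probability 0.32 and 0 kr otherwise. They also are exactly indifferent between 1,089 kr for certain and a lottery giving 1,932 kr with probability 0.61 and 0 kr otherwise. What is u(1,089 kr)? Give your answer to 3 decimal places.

From the first indifference, u(1,932 kr) = 0.32·u(10,000 kr) + 0.68·u(0 kr) = 0.32·1 + 0.68·0 = 0.32.
Chaining: u(1,089 kr) = 0.61·0.32 + 0.39·0.00 = 0.1952.

0.195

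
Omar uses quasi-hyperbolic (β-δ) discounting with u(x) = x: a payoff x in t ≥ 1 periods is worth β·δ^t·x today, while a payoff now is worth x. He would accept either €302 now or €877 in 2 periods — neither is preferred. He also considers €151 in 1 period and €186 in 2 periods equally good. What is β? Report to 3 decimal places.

β ≈ 0.522

The second indifference involves only future payoffs, so β cancels: β·δ^1·151 = β·δ^2·186, giving δ = 151/186 = 0.81183.
The first indifference: 302 = β·δ^2·877, so β = 302/(δ^2·877) = 302/(0.65906·877) ≈ 0.522.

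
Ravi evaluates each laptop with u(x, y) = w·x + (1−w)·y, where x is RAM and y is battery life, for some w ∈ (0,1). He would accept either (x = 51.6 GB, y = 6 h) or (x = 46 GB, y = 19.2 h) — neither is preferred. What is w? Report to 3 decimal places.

u(51.6,6) = u(46,19.2) means w·51.6 + (1−w)·6 = w·46 + (1−w)·19.2.
Collecting terms: w·5.6 = (1−w)·13.2.
The marginal rate of substitution is 13.2/5.6, so w = 13.2/(5.6+13.2) = 0.702.

w = 0.702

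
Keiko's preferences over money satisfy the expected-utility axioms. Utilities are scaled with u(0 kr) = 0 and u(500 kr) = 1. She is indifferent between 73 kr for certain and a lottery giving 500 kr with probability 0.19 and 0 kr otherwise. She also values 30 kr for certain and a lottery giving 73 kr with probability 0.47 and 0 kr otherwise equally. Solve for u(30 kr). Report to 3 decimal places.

0.089

From the first indifference, u(73 kr) = 0.19·u(500 kr) + 0.81·u(0 kr) = 0.19·1 + 0.81·0 = 0.19.
Then u(30 kr) = 0.47·u(73 kr) + 0.53·u(0 kr) = 0.47·0.19 + 0.53·0.00 = 0.0893.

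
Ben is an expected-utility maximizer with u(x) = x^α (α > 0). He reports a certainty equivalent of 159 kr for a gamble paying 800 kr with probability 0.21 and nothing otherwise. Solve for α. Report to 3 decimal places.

α ≈ 0.966

EU(lottery) = 0.21·800^α + 0.79·0 = 0.21·800^α.
Indifference: 159^α = 0.21·800^α, so (159/800)^α = 0.21.
Taking logs: α·ln(159/800) = ln(0.21), so α = -1.560648 / -1.615708 ≈ 0.966.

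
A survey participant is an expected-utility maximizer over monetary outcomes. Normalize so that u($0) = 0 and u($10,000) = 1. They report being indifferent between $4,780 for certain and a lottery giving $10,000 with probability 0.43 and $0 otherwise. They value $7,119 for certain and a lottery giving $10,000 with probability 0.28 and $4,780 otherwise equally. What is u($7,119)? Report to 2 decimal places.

The first gamble pins u($4,780): it must equal 0.43·1 + 0.57·0 = 0.43.
Chaining: u($7,119) = 0.28·1.00 + 0.72·0.43 = 0.5896.

0.59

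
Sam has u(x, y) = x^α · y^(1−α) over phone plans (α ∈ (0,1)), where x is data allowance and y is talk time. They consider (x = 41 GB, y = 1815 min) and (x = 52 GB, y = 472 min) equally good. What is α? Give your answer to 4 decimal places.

The Cobb–Douglas utilities coincide, so 41^α·1815^(1−α) = 52^α·472^(1−α).
Taking logs: α·ln 41 + (1−α)·ln 1815 = α·ln 52 + (1−α)·ln 472, i.e. α·-0.2376717 = (1−α)·-1.3468618.
Thus α·(-1.5845335) = -1.3468618, so α = -1.3468618/-1.5845335 ≈ 0.8500.

α ≈ 0.8500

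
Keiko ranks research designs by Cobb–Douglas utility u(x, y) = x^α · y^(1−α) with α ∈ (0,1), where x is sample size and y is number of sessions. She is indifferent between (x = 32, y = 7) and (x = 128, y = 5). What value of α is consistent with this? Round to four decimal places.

α ≈ 0.1953

Set the two utilities equal: 32^α·7^(1−α) = 128^α·5^(1−α).
Taking logs: α·ln 32 + (1−α)·ln 7 = α·ln 128 + (1−α)·ln 5, i.e. α·-1.3862944 = (1−α)·-0.3364722.
So α/(1−α) = (-0.3364722)/(-1.3862944) = 0.2427134, and α = 0.2427134/1.2427134 ≈ 0.1953.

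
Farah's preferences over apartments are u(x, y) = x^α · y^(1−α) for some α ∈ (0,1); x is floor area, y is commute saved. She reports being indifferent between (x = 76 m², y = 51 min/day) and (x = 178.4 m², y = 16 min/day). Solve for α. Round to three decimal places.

The Cobb–Douglas utilities coincide, so 76^α·51^(1−α) = 178.4^α·16^(1−α).
Taking logs: α·ln 76 + (1−α)·ln 51 = α·ln 178.4 + (1−α)·ln 16, i.e. α·-0.853295 = (1−α)·-1.159237.
With A = -0.853295 and B = -1.159237: α·A = (1−α)·B, so α = B/(A+B) = -1.159237/-2.012532 ≈ 0.576.

α ≈ 0.576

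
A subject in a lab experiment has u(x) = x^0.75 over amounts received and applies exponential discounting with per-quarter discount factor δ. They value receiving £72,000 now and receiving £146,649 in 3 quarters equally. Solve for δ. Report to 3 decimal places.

Equating discounted utilities: u(72000) = δ^3·u(146649) ⇒ δ^3 = u(72000)/u(146649).
With u(x) = x^0.75: δ^3 = 72000^0.75/146649^0.75 = (72000/146649)^0.75 = 0.58653.
Taking the cube root: δ = 0.58653^(1/3) ≈ 0.837.

δ ≈ 0.837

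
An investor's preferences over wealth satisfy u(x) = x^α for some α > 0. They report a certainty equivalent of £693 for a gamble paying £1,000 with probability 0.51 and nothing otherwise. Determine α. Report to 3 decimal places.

α ≈ 1.836

The lottery's expected utility is 0.51·u(1000) + 0.49·u(0) = 0.51·1000^α (since u(0) = 0 for α > 0).
Equating: 693^α = 0.51·1000^α, i.e. 0.6930^α = 0.51.
α = ln(0.51) / ln(693/1000) = -0.673345/-0.366725 ≈ 1.836.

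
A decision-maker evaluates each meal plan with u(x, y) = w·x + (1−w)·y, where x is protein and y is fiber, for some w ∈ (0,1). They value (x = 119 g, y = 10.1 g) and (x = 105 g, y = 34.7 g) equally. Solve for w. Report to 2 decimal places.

w = 0.64

Equating utilities: w·119 + (1−w)·10.1 = w·105 + (1−w)·34.7.
w·(119−105) = (1−w)·(34.7−10.1), i.e. w·14 = (1−w)·24.6.
The marginal rate of substitution is 24.6/14, so w = 24.6/(14+24.6) = 0.64.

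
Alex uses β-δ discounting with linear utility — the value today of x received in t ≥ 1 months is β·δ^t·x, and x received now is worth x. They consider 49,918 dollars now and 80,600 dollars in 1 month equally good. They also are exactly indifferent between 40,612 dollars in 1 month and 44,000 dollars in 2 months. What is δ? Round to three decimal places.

δ ≈ 0.923

From the later pair, β·δ^1·40612 = β·δ^2·44000; dividing through, δ = 40612/44000 = 0.92300.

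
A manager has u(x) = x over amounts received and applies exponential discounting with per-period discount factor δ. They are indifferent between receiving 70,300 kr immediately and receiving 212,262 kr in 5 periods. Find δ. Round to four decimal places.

δ ≈ 0.8017

The payoff in 5 periods is discounted by δ^5, so u(70300) = δ^5·u(212262) and δ^5 = u(70300)/u(212262).
With u(x) = x: δ^5 = 70300/212262 = 0.33119.
Hence δ = (0.33119)^(1/5) = 0.801709.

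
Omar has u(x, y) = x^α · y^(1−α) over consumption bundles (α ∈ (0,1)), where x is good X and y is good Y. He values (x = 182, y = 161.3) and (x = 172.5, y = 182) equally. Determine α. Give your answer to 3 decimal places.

The Cobb–Douglas utilities coincide, so 182^α·161.3^(1−α) = 172.5^α·182^(1−α).
Rearrange to (182/172.5)^α = (182/161.3)^(1−α) and take logs: α·0.053609 = (1−α)·0.120741.
With A = 0.053609 and B = 0.120741: α·A = (1−α)·B, so α = B/(A+B) = 0.120741/0.174350 ≈ 0.693.

α ≈ 0.693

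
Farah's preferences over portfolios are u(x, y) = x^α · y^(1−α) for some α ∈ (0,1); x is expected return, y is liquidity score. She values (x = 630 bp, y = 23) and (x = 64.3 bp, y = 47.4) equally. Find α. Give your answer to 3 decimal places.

Set the two utilities equal: 630^α·23^(1−α) = 64.3^α·47.4^(1−α).
Rearrange to (630/64.3)^α = (47.4/23)^(1−α) and take logs: α·2.282160 = (1−α)·0.723128.
Thus α·(3.005288) = 0.723128, so α = 0.723128/3.005288 ≈ 0.241.

α ≈ 0.241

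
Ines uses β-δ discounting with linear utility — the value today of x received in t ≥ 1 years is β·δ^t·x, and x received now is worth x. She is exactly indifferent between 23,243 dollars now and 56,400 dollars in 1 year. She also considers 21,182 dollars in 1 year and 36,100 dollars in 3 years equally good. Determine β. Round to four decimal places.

Both payoffs in the second observation are in the future, so β drops out: δ^1·21182 = δ^3·36100 ⇒ δ^2 = 21182/36100 = 0.58676, so δ = 0.76600.
Substituting δ into 23243 = β·δ·56400: β = 23243/(43202.511) ≈ 0.5380.

β ≈ 0.5380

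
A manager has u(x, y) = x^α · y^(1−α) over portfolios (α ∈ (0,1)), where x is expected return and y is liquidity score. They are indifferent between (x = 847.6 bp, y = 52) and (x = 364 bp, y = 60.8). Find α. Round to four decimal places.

α ≈ 0.1561

Indifference: 847.6^α · 52^(1−α) = 364^α · 60.8^(1−α).
(847.6/364)^α = (60.8/52)^(1−α); take logs: α·ln(847.6/364) = (1−α)·ln(60.8/52), i.e. α·0.8452550 = (1−α)·0.1563461.
Thus α·(1.0016011) = 0.1563461, so α = 0.1563461/1.0016011 ≈ 0.1561.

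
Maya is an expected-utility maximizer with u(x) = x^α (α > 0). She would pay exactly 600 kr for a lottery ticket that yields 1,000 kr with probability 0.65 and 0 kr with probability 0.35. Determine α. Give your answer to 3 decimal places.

Since u(0) = 0, the lottery's EU is 0.65·1000^α.
Setting u(600) equal to that: 600^α = 0.65·1000^α ⇒ (600/1000)^α = 0.65.
Take logs: α = ln 0.65 / ln(600/1000) ≈ 0.84331.

α ≈ 0.843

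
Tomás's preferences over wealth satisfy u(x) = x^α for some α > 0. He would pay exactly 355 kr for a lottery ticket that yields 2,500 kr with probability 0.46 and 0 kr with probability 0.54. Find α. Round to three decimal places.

α ≈ 0.398

Since u(0) = 0, the lottery's EU is 0.46·2500^α.
Setting u(355) equal to that: 355^α = 0.46·2500^α ⇒ (355/2500)^α = 0.46.
α = ln(0.46) / ln(355/2500) = -0.776529/-1.951928 ≈ 0.398.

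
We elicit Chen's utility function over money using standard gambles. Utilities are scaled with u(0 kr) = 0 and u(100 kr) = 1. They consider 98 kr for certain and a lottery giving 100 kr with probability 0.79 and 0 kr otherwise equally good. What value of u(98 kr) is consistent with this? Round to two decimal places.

0.79

By the standard-gamble method, u(98 kr) is just the indifference probability on the best outcome: 0.79.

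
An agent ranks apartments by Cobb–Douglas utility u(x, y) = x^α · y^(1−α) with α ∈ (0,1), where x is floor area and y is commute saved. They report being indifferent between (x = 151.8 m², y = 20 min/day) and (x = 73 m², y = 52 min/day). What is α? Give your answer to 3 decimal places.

α ≈ 0.566

The Cobb–Douglas utilities coincide, so 151.8^α·20^(1−α) = 73^α·52^(1−α).
(151.8/73)^α = (52/20)^(1−α); take logs: α·ln(151.8/73) = (1−α)·ln(52/20), i.e. α·0.732104 = (1−α)·0.955511.
Thus α·(1.687615) = 0.955511, so α = 0.955511/1.687615 ≈ 0.566.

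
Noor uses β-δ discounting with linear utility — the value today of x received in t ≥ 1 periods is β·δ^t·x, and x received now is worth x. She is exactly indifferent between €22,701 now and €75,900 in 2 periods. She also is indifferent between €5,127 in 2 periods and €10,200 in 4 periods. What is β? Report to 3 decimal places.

From the later pair, β·δ^2·5127 = β·δ^4·10200; dividing through, δ^2 = 5127/10200 = 0.50265, so δ = 0.70898.
Substituting δ into 22701 = β·δ^2·75900: β = 22701/(38150.912) ≈ 0.595.

β ≈ 0.595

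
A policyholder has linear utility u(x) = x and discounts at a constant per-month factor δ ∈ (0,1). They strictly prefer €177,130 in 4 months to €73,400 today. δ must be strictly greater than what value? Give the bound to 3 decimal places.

δ > 0.802

Under u(x) = x this choice says 73400 < δ^4·177130.
So δ^4 > 73400/177130 = 0.41438; taking the 4th root of both positive sides preserves the inequality.
δ > (73400/177130)^(1/4) ≈ 0.802.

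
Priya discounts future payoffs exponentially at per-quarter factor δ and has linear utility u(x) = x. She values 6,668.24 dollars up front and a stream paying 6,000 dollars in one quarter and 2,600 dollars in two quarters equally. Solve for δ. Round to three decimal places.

δ ≈ 0.820

Present value of the stream is 6000·δ + 2600·δ². Indifference gives 6000δ + 2600δ² = 6668.24.
So 2600δ² + 6000δ − 6668.24 = 0.
The positive root is δ = [−6000 + √(6000² + 4·2600·6668.24)] / (2·2600) = (−6000 + 10264.000)/5200 ≈ 0.820.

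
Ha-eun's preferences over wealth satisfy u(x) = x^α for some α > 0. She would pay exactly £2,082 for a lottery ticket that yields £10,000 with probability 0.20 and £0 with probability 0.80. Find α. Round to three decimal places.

α ≈ 1.026

Since u(0) = 0, the lottery's EU is 0.20·10000^α.
Equating: 2082^α = 0.20·10000^α, i.e. 0.2082^α = 0.20.
α = ln(0.20) / ln(2082/10000) = -1.609438/-1.569256 ≈ 1.026.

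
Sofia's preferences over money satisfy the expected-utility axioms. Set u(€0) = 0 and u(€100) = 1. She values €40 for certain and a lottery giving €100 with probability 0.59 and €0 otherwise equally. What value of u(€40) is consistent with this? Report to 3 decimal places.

By the standard-gamble method, u(€40) is just the indifference probability on the best outcome: 0.59.

0.590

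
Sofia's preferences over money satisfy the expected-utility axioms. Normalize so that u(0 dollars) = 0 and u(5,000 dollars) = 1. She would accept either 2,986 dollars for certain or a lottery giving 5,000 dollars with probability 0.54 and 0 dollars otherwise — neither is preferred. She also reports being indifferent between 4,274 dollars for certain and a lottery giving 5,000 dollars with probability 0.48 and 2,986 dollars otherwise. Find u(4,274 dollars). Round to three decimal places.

0.761

First, u(2,986 dollars) = 0.54·u(5,000 dollars) + 0.46·u(0 dollars) = 0.54.
Then u(4,274 dollars) = 0.48·u(5,000 dollars) + 0.52·u(2,986 dollars) = 0.48·1.00 + 0.52·0.54 = 0.7608.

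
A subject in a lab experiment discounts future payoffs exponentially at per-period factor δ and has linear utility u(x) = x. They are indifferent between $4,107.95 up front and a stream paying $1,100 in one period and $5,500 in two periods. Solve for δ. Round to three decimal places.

δ ≈ 0.770

Equating present values: 4107.95 = 1100δ + 5500δ².
Rearranged: 5500δ² + 1100δ − 4107.95 = 0.
δ = (−1100 + √(1100² + 4·5500·4107.95)) / (2·5500) = (−1100 + √91584900.00) / 11000 ≈ 0.770.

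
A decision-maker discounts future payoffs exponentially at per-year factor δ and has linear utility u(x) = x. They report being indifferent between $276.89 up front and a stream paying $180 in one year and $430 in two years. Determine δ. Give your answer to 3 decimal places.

δ ≈ 0.620

The stream is worth 180δ + 430δ² today, so 180δ + 430δ² = 276.89.
So 430δ² + 180δ − 276.89 = 0.
δ = (−180 + √(180² + 4·430·276.89)) / (2·430) = (−180 + √508650.80) / 860 ≈ 0.620.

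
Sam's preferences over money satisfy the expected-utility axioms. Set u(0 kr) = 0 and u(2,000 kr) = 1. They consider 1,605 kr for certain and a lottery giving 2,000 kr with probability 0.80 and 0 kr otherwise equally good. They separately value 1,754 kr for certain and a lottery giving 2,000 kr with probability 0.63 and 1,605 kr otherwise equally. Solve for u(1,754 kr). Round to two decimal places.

From the first indifference, u(1,605 kr) = 0.80·u(2,000 kr) + 0.20·u(0 kr) = 0.80·1 + 0.20·0 = 0.80.
Then u(1,754 kr) = 0.63·u(2,000 kr) + 0.37·u(1,605 kr) = 0.63·1.00 + 0.37·0.80 = 0.9260.

0.93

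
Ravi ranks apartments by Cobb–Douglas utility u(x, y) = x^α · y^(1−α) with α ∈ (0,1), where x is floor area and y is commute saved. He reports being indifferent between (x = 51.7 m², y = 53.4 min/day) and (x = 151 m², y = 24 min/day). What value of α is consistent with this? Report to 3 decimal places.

α ≈ 0.427

Set the two utilities equal: 51.7^α·53.4^(1−α) = 151^α·24^(1−α).
(51.7/151)^α = (24/53.4)^(1−α); take logs: α·ln(51.7/151) = (1−α)·ln(24/53.4), i.e. α·-1.071822 = (1−α)·-0.799757.
Thus α·(-1.871579) = -0.799757, so α = -0.799757/-1.871579 ≈ 0.427.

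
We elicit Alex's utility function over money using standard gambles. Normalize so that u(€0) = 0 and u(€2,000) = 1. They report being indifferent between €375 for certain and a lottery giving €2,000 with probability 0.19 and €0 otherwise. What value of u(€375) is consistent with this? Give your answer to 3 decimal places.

u(€375) equals the lottery's expected utility: 0.19·1 + 0.81·0 = 0.19.

0.190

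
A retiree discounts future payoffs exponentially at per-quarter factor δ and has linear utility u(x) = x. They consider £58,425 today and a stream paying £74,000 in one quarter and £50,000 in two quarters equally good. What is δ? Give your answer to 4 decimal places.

Equating present values: 58425 = 74000δ + 50000δ².
Rearranged: 50000δ² + 74000δ − 58425 = 0.
By the quadratic formula (taking the positive root), δ = (−74000 + √17161000000.00) / 100000 ≈ 0.5700.

δ ≈ 0.5700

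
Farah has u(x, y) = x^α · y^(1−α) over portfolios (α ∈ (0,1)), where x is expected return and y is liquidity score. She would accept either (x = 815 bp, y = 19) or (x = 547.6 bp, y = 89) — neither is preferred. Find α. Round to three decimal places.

α ≈ 0.795

The Cobb–Douglas utilities coincide, so 815^α·19^(1−α) = 547.6^α·89^(1−α).
Rearrange to (815/547.6)^α = (89/19)^(1−α) and take logs: α·0.397643 = (1−α)·1.544197.
Thus α·(1.941840) = 1.544197, so α = 1.544197/1.941840 ≈ 0.795.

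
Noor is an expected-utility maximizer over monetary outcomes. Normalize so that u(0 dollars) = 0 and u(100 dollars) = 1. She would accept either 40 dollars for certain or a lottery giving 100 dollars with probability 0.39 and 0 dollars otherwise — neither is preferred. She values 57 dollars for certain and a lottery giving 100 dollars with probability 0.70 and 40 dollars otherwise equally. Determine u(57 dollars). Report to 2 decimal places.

The first gamble pins u(40 dollars): it must equal 0.39·1 + 0.61·0 = 0.39.
The second indifference gives u(57 dollars) = 0.70·u(100 dollars) + 0.30·u(40 dollars) = 0.70·1.00 + 0.30·0.39 = 0.8170.

0.82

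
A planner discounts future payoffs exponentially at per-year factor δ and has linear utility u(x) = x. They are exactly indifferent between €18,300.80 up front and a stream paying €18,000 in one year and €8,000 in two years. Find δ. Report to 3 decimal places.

δ ≈ 0.760

The stream is worth 18000δ + 8000δ² today, so 18000δ + 8000δ² = 18300.80.
That is, 8000δ² + 18000δ − 18300.80 = 0, a quadratic in δ.
By the quadratic formula (taking the positive root), δ = (−18000 + √909625600.00) / 16000 ≈ 0.760.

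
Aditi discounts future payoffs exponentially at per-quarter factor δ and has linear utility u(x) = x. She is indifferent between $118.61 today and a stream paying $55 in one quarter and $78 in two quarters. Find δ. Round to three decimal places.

δ ≈ 0.930

Present value of the stream is 55·δ + 78·δ². Indifference gives 55δ + 78δ² = 118.61.
So 78δ² + 55δ − 118.61 = 0.
The positive root is δ = [−55 + √(55² + 4·78·118.61)] / (2·78) = (−55 + 200.078)/156 ≈ 0.930.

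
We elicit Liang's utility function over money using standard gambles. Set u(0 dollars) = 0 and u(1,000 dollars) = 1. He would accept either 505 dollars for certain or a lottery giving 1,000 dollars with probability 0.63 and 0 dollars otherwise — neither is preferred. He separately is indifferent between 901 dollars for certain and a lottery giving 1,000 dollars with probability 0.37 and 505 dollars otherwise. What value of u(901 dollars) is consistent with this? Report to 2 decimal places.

0.77

The first gamble pins u(505 dollars): it must equal 0.63·1 + 0.37·0 = 0.63.
Chaining: u(901 dollars) = 0.37·1.00 + 0.63·0.63 = 0.7669.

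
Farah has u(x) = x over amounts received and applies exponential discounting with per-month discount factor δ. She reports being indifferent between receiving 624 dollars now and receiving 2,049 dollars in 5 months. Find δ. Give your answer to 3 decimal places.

Equating discounted utilities: u(624) = δ^5·u(2049) ⇒ δ^5 = u(624)/u(2049).
With u(x) = x: δ^5 = 624/2049 = 0.30454.
Hence δ = (0.30454)^(1/5) = 0.78837.

δ ≈ 0.788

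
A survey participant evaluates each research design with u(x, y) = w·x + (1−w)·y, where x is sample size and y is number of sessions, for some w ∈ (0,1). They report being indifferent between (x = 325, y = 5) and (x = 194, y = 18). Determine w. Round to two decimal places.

u(325,5) = u(194,18) means w·325 + (1−w)·5 = w·194 + (1−w)·18.
Rearranging, 131·w − 13·(1−w) = 0.
So w/(1−w) = 13/131 = 0.0992, giving w = 13/(131+13) = 0.09.

w = 0.09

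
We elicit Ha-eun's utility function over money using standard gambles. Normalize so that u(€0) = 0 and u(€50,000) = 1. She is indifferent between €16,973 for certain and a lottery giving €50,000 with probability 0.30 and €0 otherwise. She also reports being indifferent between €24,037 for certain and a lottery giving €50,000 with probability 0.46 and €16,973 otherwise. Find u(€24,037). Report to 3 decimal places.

0.622

First, u(€16,973) = 0.30·u(€50,000) + 0.70·u(€0) = 0.30.
Then u(€24,037) = 0.46·u(€50,000) + 0.54·u(€16,973) = 0.46·1.00 + 0.54·0.30 = 0.6220.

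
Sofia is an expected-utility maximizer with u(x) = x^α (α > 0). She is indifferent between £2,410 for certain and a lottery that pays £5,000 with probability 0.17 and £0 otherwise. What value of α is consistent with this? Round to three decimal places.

α ≈ 2.428

Since u(0) = 0, the lottery's EU is 0.17·5000^α.
Setting u(2410) equal to that: 2410^α = 0.17·5000^α ⇒ (2410/5000)^α = 0.17.
Taking logs: α·ln(2410/5000) = ln(0.17), so α = -1.771957 / -0.729811 ≈ 2.428.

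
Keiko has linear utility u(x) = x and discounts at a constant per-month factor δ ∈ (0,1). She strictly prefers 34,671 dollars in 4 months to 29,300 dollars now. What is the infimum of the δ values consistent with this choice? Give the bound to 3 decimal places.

The preference means 29300 < δ^4·34671.
Dividing by 34671: δ^4 > 0.84509. Both sides are positive, so the 4th root keeps the direction.
δ > (29300/34671)^(1/4) ≈ 0.959.

δ > 0.959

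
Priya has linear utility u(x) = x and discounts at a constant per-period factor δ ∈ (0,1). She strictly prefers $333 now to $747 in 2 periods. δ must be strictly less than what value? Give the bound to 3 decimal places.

δ < 0.668

Under u(x) = x this choice says 333 > δ^2·747.
Dividing by 747: δ^2 < 0.44578. Both sides are positive, so the square root keeps the direction.
δ < (333/747)^(1/2) ≈ 0.668.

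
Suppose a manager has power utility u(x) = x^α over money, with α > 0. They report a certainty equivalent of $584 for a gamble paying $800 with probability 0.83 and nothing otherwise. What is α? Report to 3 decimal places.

α ≈ 0.592

Since u(0) = 0, the lottery's EU is 0.83·800^α.
Equating: 584^α = 0.83·800^α, i.e. 0.7300^α = 0.83.
α = ln(0.83) / ln(584/800) = -0.186330/-0.314711 ≈ 0.592.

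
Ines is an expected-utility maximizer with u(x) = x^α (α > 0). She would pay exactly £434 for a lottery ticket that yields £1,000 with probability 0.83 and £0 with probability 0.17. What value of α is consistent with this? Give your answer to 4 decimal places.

α ≈ 0.2232

The lottery's expected utility is 0.83·u(1000) + 0.17·u(0) = 0.83·1000^α (since u(0) = 0 for α > 0).
Setting u(434) equal to that: 434^α = 0.83·1000^α ⇒ (434/1000)^α = 0.83.
Take logs: α = ln 0.83 / ln(434/1000) ≈ 0.223227.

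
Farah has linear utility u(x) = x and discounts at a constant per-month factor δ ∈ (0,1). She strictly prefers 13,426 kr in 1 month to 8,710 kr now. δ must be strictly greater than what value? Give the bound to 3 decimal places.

δ > 0.649

The preference means 8710 < δ·13426.
Dividing through by 13426 gives δ > 0.64874.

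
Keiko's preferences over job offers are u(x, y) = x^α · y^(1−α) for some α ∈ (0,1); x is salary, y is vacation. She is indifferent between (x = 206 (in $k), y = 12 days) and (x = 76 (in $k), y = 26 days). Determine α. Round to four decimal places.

Indifference: 206^α · 12^(1−α) = 76^α · 26^(1−α).
Rearrange to (206/76)^α = (26/12)^(1−α) and take logs: α·0.9971428 = (1−α)·0.7731899.
With A = 0.9971428 and B = 0.7731899: α·A = (1−α)·B, so α = B/(A+B) = 0.7731899/1.7703327 ≈ 0.4367.

α ≈ 0.4367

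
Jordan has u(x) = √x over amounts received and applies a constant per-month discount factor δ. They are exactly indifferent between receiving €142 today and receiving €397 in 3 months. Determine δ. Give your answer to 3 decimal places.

δ ≈ 0.843

The payoff in 3 months is discounted by δ^3, so u(142) = δ^3·u(397) and δ^3 = u(142)/u(397).
With u(x) = √x: δ^3 = √142/√397 = √(142/397) = 0.59807.
So δ = 0.59807^(1/3) ≈ 0.843.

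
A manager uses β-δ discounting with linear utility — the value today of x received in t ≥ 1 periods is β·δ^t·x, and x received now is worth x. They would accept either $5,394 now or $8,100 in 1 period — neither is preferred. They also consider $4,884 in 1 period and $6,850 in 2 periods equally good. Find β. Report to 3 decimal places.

From the later pair, β·δ^1·4884 = β·δ^2·6850; dividing through, δ = 4884/6850 = 0.71299.
The first indifference: 5394 = β·δ·8100, so β = 5394/(δ·8100) = 5394/(0.71299·8100) ≈ 0.934.

β ≈ 0.934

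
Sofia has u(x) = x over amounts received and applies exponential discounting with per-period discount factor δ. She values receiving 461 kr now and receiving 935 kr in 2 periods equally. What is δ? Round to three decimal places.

The payoff in 2 periods is discounted by δ^2, so u(461) = δ^2·u(935) and δ^2 = u(461)/u(935).
With u(x) = x: δ^2 = 461/935 = 0.49305.
So δ = 0.49305^(1/2) ≈ 0.702.

δ ≈ 0.702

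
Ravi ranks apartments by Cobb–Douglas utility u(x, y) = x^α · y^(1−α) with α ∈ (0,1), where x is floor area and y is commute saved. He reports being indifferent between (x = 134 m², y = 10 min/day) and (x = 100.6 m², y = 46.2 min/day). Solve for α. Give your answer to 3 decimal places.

α ≈ 0.842

Indifference: 134^α · 10^(1−α) = 100.6^α · 46.2^(1−α).
Taking logs: α·ln 134 + (1−α)·ln 10 = α·ln 100.6 + (1−α)·ln 46.2, i.e. α·0.286688 = (1−α)·1.530395.
So α/(1−α) = (1.530395)/(0.286688) = 5.338190, and α = 5.338190/6.338190 ≈ 0.842.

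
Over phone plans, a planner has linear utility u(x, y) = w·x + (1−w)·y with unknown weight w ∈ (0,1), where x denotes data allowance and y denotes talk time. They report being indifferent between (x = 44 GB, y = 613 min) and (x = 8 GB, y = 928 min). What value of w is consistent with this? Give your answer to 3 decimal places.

u(44,613) = u(8,928) means w·44 + (1−w)·613 = w·8 + (1−w)·928.
Collecting terms: w·36 = (1−w)·315.
Hence w = 315/(36+315) = 315/351 = 0.897.

w = 0.897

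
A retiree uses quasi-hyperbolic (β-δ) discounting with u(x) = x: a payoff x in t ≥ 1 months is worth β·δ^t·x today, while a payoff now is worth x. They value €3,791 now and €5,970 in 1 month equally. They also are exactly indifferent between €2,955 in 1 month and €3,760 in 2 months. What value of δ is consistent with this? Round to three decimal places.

From the later pair, β·δ^1·2955 = β·δ^2·3760; dividing through, δ = 2955/3760 = 0.78590.

δ ≈ 0.786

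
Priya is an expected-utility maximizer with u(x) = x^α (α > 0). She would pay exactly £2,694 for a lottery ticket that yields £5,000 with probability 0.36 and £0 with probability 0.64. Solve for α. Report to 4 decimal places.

EU(lottery) = 0.36·5000^α + 0.64·0 = 0.36·5000^α.
Setting u(2694) equal to that: 2694^α = 0.36·5000^α ⇒ (2694/5000)^α = 0.36.
α = ln(0.36) / ln(2694/5000) = -1.0216512/-0.6184108 ≈ 1.6521.

α ≈ 1.6521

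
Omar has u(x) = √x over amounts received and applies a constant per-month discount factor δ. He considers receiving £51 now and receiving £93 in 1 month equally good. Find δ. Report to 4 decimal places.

Indifference means u(51) = δ · u(93), so δ = u(51)/u(93).
Since u(x) = √x, δ = √(51/93) = 0.74053.

δ ≈ 0.7405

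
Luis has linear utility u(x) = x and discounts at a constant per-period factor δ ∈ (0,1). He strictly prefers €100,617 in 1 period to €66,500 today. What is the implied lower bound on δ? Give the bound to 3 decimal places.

The preference means 66500 < δ·100617.
So δ > 66500/100617 = 0.66092.

δ > 0.661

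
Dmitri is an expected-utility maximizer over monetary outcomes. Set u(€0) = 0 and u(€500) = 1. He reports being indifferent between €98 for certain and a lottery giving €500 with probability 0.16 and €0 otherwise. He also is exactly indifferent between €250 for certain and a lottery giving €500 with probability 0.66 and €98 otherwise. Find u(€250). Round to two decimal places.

0.71

The first gamble pins u(€98): it must equal 0.16·1 + 0.84·0 = 0.16.
Chaining: u(€250) = 0.66·1.00 + 0.34·0.16 = 0.7144.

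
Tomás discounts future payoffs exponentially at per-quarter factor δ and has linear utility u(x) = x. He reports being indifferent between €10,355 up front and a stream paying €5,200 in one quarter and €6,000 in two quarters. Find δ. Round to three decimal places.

δ ≈ 0.950

The stream is worth 5200δ + 6000δ² today, so 5200δ + 6000δ² = 10355.
Rearranged: 6000δ² + 5200δ − 10355 = 0.
By the quadratic formula (taking the positive root), δ = (−5200 + √275560000.00) / 12000 ≈ 0.950.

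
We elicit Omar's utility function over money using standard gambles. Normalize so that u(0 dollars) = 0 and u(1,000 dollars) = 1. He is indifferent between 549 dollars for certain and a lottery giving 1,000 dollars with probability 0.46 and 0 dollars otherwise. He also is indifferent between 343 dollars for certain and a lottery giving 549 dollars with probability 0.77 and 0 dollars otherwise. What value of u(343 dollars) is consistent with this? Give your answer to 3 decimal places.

The first gamble pins u(549 dollars): it must equal 0.46·1 + 0.54·0 = 0.46.
Then u(343 dollars) = 0.77·u(549 dollars) + 0.23·u(0 dollars) = 0.77·0.46 + 0.23·0.00 = 0.3542.

0.354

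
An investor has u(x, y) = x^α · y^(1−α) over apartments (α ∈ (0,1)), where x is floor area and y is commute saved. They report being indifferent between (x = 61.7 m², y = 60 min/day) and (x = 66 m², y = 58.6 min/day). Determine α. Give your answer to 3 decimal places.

The Cobb–Douglas utilities coincide, so 61.7^α·60^(1−α) = 66^α·58.6^(1−α).
Rearrange to (61.7/66)^α = (58.6/60)^(1−α) and take logs: α·-0.067371 = (1−α)·-0.023610.
With A = -0.067371 and B = -0.023610: α·A = (1−α)·B, so α = B/(A+B) = -0.023610/-0.090981 ≈ 0.260.

α ≈ 0.260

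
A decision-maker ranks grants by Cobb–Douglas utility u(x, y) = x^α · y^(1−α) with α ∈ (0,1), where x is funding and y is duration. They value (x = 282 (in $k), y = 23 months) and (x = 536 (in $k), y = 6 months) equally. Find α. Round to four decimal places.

α ≈ 0.6766

Indifference: 282^α · 23^(1−α) = 536^α · 6^(1−α).
Taking logs: α·ln 282 + (1−α)·ln 23 = α·ln 536 + (1−α)·ln 6, i.e. α·-0.6422271 = (1−α)·-1.3437347.
With A = -0.6422271 and B = -1.3437347: α·A = (1−α)·B, so α = B/(A+B) = -1.3437347/-1.9859618 ≈ 0.6766.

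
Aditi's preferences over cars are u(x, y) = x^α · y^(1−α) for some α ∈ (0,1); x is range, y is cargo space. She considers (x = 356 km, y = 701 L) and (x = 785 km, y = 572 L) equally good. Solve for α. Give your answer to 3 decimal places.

α ≈ 0.205

Indifference: 356^α · 701^(1−α) = 785^α · 572^(1−α).
(356/785)^α = (572/701)^(1−α); take logs: α·ln(356/785) = (1−α)·ln(572/701), i.e. α·-0.790753 = (1−α)·-0.203369.
So α/(1−α) = (-0.203369)/(-0.790753) = 0.257184, and α = 0.257184/1.257184 ≈ 0.205.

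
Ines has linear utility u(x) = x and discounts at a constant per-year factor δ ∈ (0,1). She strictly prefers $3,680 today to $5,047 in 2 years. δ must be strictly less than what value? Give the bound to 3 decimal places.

The preference means 3680 > δ^2·5047.
Dividing by 5047: δ^2 < 0.72915. Both sides are positive, so the square root keeps the direction.
δ < (3680/5047)^(1/2) ≈ 0.854.

δ < 0.854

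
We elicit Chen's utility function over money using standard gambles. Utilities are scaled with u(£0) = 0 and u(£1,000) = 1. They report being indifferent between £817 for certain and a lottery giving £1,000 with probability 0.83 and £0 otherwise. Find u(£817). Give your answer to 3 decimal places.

By the standard-gamble method, u(£817) is just the indifference probability on the best outcome: 0.83.

0.830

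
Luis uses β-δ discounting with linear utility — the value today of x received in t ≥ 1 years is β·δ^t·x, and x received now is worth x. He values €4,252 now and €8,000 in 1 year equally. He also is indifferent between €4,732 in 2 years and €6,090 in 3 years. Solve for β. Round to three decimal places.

β ≈ 0.684

From the later pair, β·δ^2·4732 = β·δ^3·6090; dividing through, δ = 4732/6090 = 0.77701.
Now use the now-vs-future pair: 4252 = β·δ·8000 gives β = 4252/(0.77701·8000) ≈ 0.684.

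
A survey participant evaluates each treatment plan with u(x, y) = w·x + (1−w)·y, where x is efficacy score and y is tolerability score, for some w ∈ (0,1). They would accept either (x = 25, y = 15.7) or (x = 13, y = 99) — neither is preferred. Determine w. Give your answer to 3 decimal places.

u(25,15.7) = u(13,99) means w·25 + (1−w)·15.7 = w·13 + (1−w)·99.
Rearranging, 12·w − 83.3·(1−w) = 0.
Hence w = 83.3/(12+83.3) = 83.3/95.3 = 0.874.

w = 0.874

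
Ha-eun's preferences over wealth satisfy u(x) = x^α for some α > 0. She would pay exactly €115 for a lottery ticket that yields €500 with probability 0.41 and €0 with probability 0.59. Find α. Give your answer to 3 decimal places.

α ≈ 0.607

Since u(0) = 0, the lottery's EU is 0.41·500^α.
Setting u(115) equal to that: 115^α = 0.41·500^α ⇒ (115/500)^α = 0.41.
α = ln(0.41) / ln(115/500) = -0.891598/-1.469676 ≈ 0.607.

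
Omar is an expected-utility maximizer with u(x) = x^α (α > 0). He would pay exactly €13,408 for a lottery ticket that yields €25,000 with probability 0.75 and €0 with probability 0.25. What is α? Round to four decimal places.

α ≈ 0.4618

The lottery's expected utility is 0.75·u(25000) + 0.25·u(0) = 0.75·25000^α (since u(0) = 0 for α > 0).
Equating: 13408^α = 0.75·25000^α, i.e. 0.5363^α = 0.75.
Take logs: α = ln 0.75 / ln(13408/25000) ≈ 0.461751.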